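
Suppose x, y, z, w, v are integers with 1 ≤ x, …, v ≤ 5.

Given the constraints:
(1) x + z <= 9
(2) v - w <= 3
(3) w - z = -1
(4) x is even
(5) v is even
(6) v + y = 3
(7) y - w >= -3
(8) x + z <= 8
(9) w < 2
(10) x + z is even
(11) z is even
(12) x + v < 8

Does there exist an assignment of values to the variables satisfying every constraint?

Satisfiable

One satisfying assignment is x = 4, y = 1, z = 2, w = 1, v = 2.
For the less obvious constraints — constraint 1: x + z = 6; constraint 2: v - w = 1 — and the others hold by inspection.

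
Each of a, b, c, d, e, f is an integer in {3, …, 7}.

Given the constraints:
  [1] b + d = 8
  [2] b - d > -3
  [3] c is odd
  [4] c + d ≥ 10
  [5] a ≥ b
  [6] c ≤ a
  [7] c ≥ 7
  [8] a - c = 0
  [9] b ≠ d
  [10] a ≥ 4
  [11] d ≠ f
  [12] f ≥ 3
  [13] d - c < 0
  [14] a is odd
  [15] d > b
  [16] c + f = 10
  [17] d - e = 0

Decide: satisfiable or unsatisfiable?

Satisfiable

The assignment a = 7, b = 3, c = 7, d = 5, e = 5, f = 3 works:
  constraint 1 holds since b + d = 8.
  constraint 2 holds since b - d = -2.
The rest check out directly.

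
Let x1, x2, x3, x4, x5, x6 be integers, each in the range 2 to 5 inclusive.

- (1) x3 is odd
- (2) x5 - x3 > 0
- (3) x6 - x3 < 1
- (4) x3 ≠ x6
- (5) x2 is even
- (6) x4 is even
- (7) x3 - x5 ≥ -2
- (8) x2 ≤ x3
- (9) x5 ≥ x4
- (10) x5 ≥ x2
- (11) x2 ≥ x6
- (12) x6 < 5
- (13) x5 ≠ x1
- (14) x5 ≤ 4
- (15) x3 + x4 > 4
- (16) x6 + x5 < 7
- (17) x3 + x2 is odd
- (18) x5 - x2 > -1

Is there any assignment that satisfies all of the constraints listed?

Setting (x1, x2, x3, x4, x5, x6) = (2, 2, 3, 2, 4, 2) satisfies everything: constraint 2: x5 - x3 = 1; constraint 3: x6 - x3 = -1, and the others follow.

Satisfiable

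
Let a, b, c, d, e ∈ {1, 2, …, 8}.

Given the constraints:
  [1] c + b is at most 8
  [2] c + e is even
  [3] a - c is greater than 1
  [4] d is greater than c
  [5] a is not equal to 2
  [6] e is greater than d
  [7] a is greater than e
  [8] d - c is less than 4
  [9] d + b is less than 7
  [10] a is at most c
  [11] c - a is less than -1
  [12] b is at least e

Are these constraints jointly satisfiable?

Unsatisfiable

Constraints 4, 6, 7, and 10 give d < e, e < a, a ≤ c, c < d. Chaining: d < e < a ≤ c < d, which forces d < d — impossible.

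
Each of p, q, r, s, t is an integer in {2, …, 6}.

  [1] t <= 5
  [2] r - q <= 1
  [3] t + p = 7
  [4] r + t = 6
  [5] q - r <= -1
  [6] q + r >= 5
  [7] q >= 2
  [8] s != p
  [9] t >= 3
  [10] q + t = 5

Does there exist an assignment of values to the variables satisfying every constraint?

Setting (p, q, r, s, t) = (4, 2, 3, 2, 3) satisfies everything: constraint 2: r - q = 1; constraint 3: t + p = 7; constraint 4: r + t = 6, and the others follow.

Satisfiable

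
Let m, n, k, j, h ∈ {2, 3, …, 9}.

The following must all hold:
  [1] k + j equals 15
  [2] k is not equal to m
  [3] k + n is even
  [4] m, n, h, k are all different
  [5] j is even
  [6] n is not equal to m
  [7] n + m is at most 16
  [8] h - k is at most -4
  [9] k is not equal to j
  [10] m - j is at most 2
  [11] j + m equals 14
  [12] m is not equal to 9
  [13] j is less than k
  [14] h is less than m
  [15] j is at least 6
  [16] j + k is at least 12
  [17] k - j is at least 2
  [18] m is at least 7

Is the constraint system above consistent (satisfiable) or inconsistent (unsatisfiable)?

Setting (m, n, k, j, h) = (8, 5, 9, 6, 4) satisfies everything: constraint 1: k + j = 15; constraint 7: n + m = 13; constraint 8: h - k = -5, and the others follow.

Satisfiable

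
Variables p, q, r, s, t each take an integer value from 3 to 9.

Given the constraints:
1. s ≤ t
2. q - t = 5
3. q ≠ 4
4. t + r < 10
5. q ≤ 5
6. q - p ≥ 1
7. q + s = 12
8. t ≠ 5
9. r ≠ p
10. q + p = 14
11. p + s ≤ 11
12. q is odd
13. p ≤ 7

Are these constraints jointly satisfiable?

From constraint 5: q ≤ 5. From constraint 13: p ≤ 7. Hence q + p ≤ 12. But constraint 10 requires q + p = 14, and 14 > 12. Contradiction.

Unsatisfiable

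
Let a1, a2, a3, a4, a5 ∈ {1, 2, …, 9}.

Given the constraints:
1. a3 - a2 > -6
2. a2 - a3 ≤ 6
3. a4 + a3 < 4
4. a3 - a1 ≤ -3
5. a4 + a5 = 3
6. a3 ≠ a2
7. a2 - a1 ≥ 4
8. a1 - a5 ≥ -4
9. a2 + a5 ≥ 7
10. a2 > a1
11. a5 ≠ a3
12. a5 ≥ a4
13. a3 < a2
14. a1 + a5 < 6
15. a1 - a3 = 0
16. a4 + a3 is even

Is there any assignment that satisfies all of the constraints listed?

Unsatisfiable

Constraints 2, 4, and 7 give a1 − a3 ≥ 3, a3 − a2 ≥ -6, a2 − a1 ≥ 4.
Adding all 3 inequalities: the left sides telescope to 0, and the right sides sum to 3 + (-6) + 4 = 1. So 0 ≥ 1, which is false.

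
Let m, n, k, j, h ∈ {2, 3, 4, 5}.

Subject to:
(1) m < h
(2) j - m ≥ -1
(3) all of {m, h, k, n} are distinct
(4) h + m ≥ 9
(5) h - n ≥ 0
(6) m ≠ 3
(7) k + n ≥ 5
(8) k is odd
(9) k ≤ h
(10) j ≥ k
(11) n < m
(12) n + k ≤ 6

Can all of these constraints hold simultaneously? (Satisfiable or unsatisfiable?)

Satisfiable

The assignment m = 4, n = 2, k = 3, j = 4, h = 5 works:
  constraint 2 holds since j - m = 0.
  constraint 4 holds since h + m = 9.
The rest check out directly.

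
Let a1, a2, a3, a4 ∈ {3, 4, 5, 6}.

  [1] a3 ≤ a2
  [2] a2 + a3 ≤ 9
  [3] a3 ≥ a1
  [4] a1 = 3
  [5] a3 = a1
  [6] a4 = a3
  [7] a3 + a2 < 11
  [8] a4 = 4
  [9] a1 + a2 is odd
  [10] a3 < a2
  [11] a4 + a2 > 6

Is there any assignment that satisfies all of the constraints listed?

Unsatisfiable

Constraint 8 fixes a4 = 4 and constraint 4 fixes a1 = 3. Constraints 5 and 6 give a4 = a3 = a1, so a4 = a1. But 4 ≠ 3 — contradiction.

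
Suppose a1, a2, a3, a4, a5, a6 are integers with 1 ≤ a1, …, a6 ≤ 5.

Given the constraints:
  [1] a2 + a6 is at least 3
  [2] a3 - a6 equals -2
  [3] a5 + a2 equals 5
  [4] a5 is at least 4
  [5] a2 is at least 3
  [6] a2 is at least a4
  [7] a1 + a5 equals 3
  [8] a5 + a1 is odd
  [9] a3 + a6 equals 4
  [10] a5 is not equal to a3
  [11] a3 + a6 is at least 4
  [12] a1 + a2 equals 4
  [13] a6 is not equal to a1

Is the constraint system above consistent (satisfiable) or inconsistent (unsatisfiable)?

Unsatisfiable

From constraint 4: a5 ≥ 4. From constraint 5: a2 ≥ 3. Hence a5 + a2 ≥ 7. But constraint 3 requires a5 + a2 = 5, and 5 < 7. Contradiction.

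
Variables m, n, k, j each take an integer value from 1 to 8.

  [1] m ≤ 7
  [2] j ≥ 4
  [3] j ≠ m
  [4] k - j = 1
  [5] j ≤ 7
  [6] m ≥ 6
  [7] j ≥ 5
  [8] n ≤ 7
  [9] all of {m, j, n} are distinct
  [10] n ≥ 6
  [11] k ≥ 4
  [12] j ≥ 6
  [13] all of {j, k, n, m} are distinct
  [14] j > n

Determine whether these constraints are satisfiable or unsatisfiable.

Unsatisfiable

Constraints 1, 5, 6, 8, 10, and 12 confine each of m, j, n to the 2 values {6, 7}.
Constraint 9 requires all 3 of them to be distinct, but only 2 values are available — impossible by the pigeonhole principle.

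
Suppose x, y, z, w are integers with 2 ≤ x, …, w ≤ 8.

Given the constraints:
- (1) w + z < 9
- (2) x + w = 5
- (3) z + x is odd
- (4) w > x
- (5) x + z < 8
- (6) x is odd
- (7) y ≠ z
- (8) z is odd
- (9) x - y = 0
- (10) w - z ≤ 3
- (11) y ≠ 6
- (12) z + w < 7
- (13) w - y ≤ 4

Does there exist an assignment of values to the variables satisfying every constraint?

Constraint 8 makes z odd and constraint 6 makes x odd, so z + x must be even. Constraint 3 says z + x is odd — contradiction.

Unsatisfiable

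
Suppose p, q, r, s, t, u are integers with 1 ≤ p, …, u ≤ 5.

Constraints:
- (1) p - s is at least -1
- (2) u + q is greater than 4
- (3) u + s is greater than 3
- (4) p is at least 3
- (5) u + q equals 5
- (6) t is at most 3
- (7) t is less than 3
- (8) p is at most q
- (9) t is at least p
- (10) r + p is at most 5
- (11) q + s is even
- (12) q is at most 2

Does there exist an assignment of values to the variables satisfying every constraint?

Unsatisfiable

From constraint 4: p ≥ 3. From constraints 8 and 12: p ≤ q and q ≤ 2, so p ≤ 2. But 2 < 3, so no value of p works.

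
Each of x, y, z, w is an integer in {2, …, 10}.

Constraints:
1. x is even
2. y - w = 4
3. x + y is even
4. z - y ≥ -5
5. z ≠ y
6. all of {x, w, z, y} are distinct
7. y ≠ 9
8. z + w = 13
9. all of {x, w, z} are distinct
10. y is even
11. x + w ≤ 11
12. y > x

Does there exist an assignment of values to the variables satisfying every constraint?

One satisfying assignment is x = 4, y = 10, z = 7, w = 6.
For the less obvious constraints — constraint 2: y - w = 4; constraint 4: z - y = -3; constraint 8: z + w = 13 — and the others hold by inspection.

Satisfiable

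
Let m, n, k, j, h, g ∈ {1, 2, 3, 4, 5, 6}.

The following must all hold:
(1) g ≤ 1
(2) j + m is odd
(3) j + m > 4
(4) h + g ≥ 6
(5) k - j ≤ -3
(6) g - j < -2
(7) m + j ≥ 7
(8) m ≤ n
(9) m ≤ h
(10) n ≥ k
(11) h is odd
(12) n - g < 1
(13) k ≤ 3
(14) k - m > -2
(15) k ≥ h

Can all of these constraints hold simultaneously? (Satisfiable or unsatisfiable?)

From constraints 13 and 15: h ≤ k ≤ 3. From constraint 1: g ≤ 1. Hence h + g ≤ 4. But constraint 4 requires h + g ≥ 6, and 6 > 4. Contradiction.

Unsatisfiable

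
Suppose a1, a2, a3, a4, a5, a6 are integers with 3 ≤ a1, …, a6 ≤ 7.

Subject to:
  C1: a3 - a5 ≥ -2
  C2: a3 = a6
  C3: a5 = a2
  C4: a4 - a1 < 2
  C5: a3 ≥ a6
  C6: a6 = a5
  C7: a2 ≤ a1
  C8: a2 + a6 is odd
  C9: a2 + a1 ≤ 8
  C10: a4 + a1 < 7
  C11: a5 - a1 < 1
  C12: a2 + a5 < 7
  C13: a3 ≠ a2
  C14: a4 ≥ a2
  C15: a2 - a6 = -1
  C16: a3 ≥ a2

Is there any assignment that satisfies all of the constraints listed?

Unsatisfiable

From constraints 2, 3, and 6, a3 = a6 = a5 = a2, so a3 = a2. But constraint 13 says a3 ≠ a2. Contradiction.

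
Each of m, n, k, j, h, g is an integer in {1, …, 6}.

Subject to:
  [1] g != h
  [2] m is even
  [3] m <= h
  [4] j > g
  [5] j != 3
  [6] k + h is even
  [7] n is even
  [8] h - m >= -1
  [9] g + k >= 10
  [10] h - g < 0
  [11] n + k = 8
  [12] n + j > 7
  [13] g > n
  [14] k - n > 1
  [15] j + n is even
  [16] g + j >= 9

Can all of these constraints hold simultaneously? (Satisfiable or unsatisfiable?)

Satisfiable

One satisfying assignment is m = 2, n = 2, k = 6, j = 6, h = 2, g = 5.
For the less obvious constraints — constraint 8: h - m = 0; constraint 9: g + k = 11; constraint 10: h - g = -3 — and the others hold by inspection.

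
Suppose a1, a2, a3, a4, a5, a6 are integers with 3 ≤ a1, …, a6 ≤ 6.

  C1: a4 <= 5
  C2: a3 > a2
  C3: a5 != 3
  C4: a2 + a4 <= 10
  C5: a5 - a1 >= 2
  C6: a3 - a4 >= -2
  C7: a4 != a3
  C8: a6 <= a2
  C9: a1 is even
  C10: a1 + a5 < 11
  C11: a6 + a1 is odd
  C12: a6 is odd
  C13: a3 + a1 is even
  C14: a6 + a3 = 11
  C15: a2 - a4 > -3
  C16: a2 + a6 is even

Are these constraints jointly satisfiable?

Satisfiable

Take a1 = 4, a2 = 5, a3 = 6, a4 = 5, a5 = 6, a6 = 5. Then constraint 4: a2 + a4 = 10; constraint 5: a5 - a1 = 2, and every other listed constraint is also met.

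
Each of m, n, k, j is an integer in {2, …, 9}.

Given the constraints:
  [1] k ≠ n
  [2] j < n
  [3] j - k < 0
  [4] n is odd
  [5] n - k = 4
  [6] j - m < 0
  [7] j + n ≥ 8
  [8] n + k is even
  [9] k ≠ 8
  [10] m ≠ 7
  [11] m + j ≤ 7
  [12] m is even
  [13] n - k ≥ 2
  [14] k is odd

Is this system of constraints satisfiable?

Satisfiable

Take m = 4, n = 7, k = 3, j = 2. Then constraint 3: j - k = -1; constraint 5: n - k = 4, and every other listed constraint is also met.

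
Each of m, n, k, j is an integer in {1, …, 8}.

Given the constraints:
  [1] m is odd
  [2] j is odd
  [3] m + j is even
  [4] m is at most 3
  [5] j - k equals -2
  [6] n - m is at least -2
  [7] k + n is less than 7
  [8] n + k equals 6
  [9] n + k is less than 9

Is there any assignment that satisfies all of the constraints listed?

Take m = 3, n = 3, k = 3, j = 1. Then constraint 5: j - k = -2; constraint 6: n - m = 0; constraint 7: k + n = 6, and every other listed constraint is also met.

Satisfiable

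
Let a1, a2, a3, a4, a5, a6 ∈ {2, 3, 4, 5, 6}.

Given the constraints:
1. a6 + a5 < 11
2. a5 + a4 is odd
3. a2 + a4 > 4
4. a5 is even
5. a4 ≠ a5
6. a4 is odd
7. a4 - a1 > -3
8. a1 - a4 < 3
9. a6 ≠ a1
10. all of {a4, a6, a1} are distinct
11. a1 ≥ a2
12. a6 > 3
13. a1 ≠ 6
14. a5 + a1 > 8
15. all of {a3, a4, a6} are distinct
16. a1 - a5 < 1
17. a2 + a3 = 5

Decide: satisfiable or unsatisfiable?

Try a1 = 5, a2 = 3, a3 = 2, a4 = 3, a5 = 6, a6 = 4.
Check constraint 1: a6 + a5 = 10; constraint 3: a2 + a4 = 6; constraint 7: a4 - a1 = -2. The remaining constraints are straightforward to verify.

Satisfiable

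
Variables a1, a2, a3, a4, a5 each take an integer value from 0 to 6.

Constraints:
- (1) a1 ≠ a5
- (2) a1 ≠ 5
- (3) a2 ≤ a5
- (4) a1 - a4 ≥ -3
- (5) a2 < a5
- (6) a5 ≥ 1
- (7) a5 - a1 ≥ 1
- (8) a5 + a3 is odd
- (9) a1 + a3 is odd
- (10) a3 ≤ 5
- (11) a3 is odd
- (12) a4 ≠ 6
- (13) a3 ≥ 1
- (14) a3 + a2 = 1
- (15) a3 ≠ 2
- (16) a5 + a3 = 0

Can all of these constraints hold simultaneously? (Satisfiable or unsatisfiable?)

Unsatisfiable

From constraint 6: a5 ≥ 1. From constraint 13: a3 ≥ 1. Hence a5 + a3 ≥ 2. But constraint 16 requires a5 + a3 = 0, and 0 < 2. Contradiction.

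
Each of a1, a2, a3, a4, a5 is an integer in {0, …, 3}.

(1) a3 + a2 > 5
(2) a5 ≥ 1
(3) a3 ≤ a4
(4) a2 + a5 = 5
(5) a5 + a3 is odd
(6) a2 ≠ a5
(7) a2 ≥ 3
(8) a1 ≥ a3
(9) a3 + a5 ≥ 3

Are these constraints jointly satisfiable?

The assignment a1 = 3, a2 = 3, a3 = 3, a4 = 3, a5 = 2 works:
  constraint 1 holds since a3 + a2 = 6.
  constraint 4 holds since a2 + a5 = 5.
The rest check out directly.

Satisfiable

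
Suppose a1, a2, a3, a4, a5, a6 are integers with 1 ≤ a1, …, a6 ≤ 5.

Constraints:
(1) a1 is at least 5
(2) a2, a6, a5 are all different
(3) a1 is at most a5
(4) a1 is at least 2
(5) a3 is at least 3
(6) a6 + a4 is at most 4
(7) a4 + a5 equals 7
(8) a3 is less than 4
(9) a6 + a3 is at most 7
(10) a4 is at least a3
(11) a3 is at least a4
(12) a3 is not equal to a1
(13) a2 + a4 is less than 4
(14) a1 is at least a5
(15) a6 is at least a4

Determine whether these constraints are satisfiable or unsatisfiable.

From constraints 5 and 10: a4 ≥ a3 ≥ 3. From constraints 1 and 3: a5 ≥ a1 ≥ 5. Hence a4 + a5 ≥ 8. But constraint 7 requires a4 + a5 = 7, and 7 < 8. Contradiction.

Unsatisfiable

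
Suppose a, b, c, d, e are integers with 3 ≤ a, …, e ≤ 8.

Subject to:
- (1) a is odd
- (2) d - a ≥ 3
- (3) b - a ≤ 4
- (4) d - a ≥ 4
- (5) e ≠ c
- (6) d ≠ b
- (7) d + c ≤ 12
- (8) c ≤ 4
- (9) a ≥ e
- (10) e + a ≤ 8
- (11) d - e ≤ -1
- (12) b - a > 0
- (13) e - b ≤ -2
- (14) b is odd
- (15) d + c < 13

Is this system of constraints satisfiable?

Unsatisfiable

Constraints 2, 3, 11, and 13 give e − d ≥ 1, d − a ≥ 3, a − b ≥ -4, b − e ≥ 2.
Adding all 4 inequalities: the left sides telescope to 0, and the right sides sum to 1 + 3 + (-4) + 2 = 2. So 0 ≥ 2, which is false.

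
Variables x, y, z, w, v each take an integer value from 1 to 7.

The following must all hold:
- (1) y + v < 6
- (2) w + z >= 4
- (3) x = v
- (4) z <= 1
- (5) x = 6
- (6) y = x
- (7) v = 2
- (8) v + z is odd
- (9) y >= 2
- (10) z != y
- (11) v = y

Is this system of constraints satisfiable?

Constraint 7 fixes v = 2 and constraint 5 fixes x = 6. Constraints 6 and 11 give v = y = x, so v = x. But 2 ≠ 6 — contradiction.

Unsatisfiable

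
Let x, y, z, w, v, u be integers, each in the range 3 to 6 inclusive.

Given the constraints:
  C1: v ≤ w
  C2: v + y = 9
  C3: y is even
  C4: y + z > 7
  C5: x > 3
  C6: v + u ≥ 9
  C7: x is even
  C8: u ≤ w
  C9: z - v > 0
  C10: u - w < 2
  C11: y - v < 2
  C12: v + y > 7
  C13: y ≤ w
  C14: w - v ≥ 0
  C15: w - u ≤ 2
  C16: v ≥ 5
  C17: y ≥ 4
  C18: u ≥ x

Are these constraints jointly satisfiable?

Satisfiable

The assignment x = 6, y = 4, z = 6, w = 6, v = 5, u = 6 works:
  constraint 2 holds since v + y = 9.
  constraint 4 holds since y + z = 10.
The rest check out directly.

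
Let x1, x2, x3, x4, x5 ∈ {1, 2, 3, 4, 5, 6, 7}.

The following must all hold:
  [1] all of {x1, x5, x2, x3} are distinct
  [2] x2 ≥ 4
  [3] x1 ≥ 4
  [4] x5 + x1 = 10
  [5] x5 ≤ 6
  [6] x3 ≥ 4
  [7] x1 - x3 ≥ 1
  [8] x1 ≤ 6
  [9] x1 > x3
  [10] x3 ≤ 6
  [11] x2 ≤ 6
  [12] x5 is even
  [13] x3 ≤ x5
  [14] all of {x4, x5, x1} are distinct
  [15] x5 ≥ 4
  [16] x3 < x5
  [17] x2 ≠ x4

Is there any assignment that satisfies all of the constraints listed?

Unsatisfiable

Constraints 2, 3, 5, 6, 8, 10, 11, and 15 confine each of x1, x5, x2, x3 to the 3 values {4, …, 6}.
Constraint 1 requires all 4 of them to be distinct, but only 3 values are available — impossible by the pigeonhole principle.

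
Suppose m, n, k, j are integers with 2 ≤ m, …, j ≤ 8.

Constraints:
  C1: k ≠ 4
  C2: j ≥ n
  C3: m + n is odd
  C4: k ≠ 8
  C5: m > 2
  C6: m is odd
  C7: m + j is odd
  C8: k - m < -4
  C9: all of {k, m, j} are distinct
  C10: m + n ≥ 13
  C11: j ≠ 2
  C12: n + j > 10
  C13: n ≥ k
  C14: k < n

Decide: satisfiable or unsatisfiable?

Take m = 7, n = 6, k = 2, j = 6. Then constraint 8: k - m = -5; constraint 10: m + n = 13; constraint 12: n + j = 12, and every other listed constraint is also met.

Satisfiable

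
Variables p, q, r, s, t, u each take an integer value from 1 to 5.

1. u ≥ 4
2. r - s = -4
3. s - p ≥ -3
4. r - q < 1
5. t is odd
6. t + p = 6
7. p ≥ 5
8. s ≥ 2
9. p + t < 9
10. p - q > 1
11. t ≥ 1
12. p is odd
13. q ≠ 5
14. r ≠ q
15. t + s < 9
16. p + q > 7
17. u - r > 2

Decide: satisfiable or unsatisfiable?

Take p = 5, q = 3, r = 1, s = 5, t = 1, u = 5. Then constraint 2: r - s = -4; constraint 3: s - p = 0, and every other listed constraint is also met.

Satisfiable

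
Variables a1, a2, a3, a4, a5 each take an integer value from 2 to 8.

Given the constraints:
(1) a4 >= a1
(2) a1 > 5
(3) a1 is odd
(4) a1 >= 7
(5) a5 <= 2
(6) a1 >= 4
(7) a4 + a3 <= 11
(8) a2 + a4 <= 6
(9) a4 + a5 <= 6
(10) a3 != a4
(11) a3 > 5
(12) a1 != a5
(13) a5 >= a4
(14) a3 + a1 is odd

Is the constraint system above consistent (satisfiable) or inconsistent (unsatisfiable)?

From constraints 1 and 4: a4 ≥ a1 and a1 ≥ 7, so a4 ≥ 7. From constraints 5 and 13: a4 ≤ a5 and a5 ≤ 2, so a4 ≤ 2. But 2 < 7, so no value of a4 works.

Unsatisfiable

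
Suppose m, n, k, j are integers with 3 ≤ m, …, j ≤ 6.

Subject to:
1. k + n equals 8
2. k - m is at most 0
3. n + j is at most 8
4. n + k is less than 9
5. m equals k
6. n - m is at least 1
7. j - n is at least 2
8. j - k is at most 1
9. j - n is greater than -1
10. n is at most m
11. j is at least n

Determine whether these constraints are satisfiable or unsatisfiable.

Constraints 2, 6, 7, and 8 give j − n ≥ 2, n − m ≥ 1, m − k ≥ 0, k − j ≥ -1.
Adding all 4 inequalities: the left sides telescope to 0, and the right sides sum to 2 + 1 + 0 + (-1) = 2. So 0 ≥ 2, which is false.

Unsatisfiable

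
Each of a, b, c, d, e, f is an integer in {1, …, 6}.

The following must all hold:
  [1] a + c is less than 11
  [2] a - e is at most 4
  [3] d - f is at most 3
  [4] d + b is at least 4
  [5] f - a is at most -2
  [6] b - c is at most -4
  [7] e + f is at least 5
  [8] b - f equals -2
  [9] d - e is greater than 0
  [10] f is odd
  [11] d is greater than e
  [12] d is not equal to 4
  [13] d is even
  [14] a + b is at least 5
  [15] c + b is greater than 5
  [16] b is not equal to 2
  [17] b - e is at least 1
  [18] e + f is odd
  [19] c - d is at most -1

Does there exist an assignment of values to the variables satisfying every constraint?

Unsatisfiable

Constraints 2, 3, 5, 6, 17, and 19 give b − e ≥ 1, e − a ≥ -4, a − f ≥ 2, f − d ≥ -3, d − c ≥ 1, c − b ≥ 4.
Adding all 6 inequalities: the left sides telescope to 0, and the right sides sum to 1 + (-4) + 2 + (-3) + 1 + 4 = 1. So 0 ≥ 1, which is false.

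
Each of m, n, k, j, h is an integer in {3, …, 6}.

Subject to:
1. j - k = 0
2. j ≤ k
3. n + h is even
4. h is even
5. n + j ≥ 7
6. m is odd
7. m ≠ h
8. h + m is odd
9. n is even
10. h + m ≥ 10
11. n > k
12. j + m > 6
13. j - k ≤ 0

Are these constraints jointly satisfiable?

Satisfiable

One satisfying assignment is m = 5, n = 6, k = 3, j = 3, h = 6.
For the less obvious constraints — constraint 1: j - k = 0; constraint 5: n + j = 9; constraint 10: h + m = 11 — and the others hold by inspection.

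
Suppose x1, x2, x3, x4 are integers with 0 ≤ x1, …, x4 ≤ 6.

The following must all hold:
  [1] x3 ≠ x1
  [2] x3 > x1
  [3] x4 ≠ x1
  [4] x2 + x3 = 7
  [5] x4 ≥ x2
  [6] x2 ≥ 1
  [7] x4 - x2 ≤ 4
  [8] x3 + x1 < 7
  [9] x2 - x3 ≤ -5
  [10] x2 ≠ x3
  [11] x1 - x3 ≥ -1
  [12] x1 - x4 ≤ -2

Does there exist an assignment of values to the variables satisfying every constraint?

Unsatisfiable

Constraints 7, 9, 11, and 12 give x4 − x1 ≥ 2, x1 − x3 ≥ -1, x3 − x2 ≥ 5, x2 − x4 ≥ -4.
Adding all 4 inequalities: the left sides telescope to 0, and the right sides sum to 2 + (-1) + 5 + (-4) = 2. So 0 ≥ 2, which is false.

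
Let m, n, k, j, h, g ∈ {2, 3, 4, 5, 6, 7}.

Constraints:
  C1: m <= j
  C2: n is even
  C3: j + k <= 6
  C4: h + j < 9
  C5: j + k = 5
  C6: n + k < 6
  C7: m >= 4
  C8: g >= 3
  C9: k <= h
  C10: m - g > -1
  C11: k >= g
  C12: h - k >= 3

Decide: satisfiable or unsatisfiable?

From constraints 1 and 7: j ≥ m ≥ 4. From constraints 8 and 11: k ≥ g ≥ 3. Hence j + k ≥ 7. But constraint 5 requires j + k = 5, and 5 < 7. Contradiction.

Unsatisfiable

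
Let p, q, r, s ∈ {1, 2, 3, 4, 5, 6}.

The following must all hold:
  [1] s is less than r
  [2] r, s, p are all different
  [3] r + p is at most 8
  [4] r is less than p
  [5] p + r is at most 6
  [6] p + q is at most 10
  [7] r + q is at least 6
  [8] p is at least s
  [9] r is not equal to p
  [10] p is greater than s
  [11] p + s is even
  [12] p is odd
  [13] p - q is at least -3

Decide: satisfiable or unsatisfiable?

Setting (p, q, r, s) = (3, 6, 2, 1) satisfies everything: constraint 3: r + p = 5; constraint 5: p + r = 5; constraint 6: p + q = 9, and the others follow.

Satisfiable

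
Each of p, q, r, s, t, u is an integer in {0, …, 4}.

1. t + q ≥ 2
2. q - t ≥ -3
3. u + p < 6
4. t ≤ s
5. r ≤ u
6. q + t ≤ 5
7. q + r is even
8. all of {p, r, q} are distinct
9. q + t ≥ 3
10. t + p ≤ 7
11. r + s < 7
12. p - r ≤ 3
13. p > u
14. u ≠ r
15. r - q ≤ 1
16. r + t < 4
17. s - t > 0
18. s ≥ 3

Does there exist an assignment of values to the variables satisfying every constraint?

The assignment p = 3, q = 2, r = 0, s = 4, t = 2, u = 2 works:
  constraint 1 holds since t + q = 4.
  constraint 2 holds since q - t = 0.
The rest check out directly.

Satisfiable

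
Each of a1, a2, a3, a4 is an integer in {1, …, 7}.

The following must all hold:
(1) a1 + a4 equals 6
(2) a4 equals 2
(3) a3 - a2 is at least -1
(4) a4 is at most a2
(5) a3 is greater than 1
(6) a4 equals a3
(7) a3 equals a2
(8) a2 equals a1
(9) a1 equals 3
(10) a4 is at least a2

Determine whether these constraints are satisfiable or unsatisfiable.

Unsatisfiable

Constraint 2 fixes a4 = 2 and constraint 9 fixes a1 = 3. Constraints 6, 7, and 8 give a4 = a3 = a2 = a1, so a4 = a1. But 2 ≠ 3 — contradiction.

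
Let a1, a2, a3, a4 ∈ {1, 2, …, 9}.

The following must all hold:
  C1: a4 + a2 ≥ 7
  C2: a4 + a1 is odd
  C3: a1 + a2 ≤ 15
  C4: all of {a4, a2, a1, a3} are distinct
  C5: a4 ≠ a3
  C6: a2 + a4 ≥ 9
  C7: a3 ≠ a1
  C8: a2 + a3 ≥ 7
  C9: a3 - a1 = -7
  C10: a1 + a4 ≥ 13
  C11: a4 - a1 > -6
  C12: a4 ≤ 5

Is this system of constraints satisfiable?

Satisfiable

The assignment a1 = 9, a2 = 5, a3 = 2, a4 = 4 works:
  constraint 1 holds since a4 + a2 = 9.
  constraint 3 holds since a1 + a2 = 14.
The rest check out directly.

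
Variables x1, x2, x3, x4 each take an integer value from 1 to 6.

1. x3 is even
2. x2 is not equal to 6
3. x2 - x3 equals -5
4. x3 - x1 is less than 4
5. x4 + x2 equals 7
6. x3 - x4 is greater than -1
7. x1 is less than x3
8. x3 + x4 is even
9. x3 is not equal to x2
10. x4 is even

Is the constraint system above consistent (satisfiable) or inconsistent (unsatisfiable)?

Satisfiable

One satisfying assignment is x1 = 5, x2 = 1, x3 = 6, x4 = 6.
For the less obvious constraints — constraint 3: x2 - x3 = -5; constraint 4: x3 - x1 = 1 — and the others hold by inspection.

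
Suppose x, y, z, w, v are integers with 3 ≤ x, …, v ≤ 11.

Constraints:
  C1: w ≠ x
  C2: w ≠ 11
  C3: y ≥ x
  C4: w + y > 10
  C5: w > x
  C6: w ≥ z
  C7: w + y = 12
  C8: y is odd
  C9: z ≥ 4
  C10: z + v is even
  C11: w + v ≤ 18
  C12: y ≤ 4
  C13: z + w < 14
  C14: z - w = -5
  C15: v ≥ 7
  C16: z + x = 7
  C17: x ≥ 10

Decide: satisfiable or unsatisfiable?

From constraints 6 and 9: w ≥ z ≥ 4. From constraints 3 and 17: y ≥ x ≥ 10. Hence w + y ≥ 14. But constraint 7 requires w + y = 12, and 12 < 14. Contradiction.

Unsatisfiable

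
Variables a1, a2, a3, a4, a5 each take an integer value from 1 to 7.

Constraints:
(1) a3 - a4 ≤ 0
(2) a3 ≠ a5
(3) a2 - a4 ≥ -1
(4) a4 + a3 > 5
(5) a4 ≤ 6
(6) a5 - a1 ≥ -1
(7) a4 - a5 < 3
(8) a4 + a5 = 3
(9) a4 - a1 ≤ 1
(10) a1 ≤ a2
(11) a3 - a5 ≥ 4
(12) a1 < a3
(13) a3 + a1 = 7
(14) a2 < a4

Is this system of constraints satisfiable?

Constraints 1, 6, 9, and 11 give a4 − a3 ≥ 0, a3 − a5 ≥ 4, a5 − a1 ≥ -1, a1 − a4 ≥ -1.
Adding all 4 inequalities: the left sides telescope to 0, and the right sides sum to 0 + 4 + (-1) + (-1) = 2. So 0 ≥ 2, which is false.

Unsatisfiable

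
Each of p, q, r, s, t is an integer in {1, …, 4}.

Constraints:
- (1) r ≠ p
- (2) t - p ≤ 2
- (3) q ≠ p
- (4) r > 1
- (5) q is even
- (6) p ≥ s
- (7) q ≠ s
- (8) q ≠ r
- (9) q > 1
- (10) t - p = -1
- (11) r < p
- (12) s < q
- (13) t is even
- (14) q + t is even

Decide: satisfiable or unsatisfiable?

Satisfiable

The assignment p = 3, q = 4, r = 2, s = 2, t = 2 works:
  constraint 2 holds since t - p = -1.
  constraint 5 holds since q = 4 is even.
  constraint 10 holds since t - p = -1.
The rest check out directly.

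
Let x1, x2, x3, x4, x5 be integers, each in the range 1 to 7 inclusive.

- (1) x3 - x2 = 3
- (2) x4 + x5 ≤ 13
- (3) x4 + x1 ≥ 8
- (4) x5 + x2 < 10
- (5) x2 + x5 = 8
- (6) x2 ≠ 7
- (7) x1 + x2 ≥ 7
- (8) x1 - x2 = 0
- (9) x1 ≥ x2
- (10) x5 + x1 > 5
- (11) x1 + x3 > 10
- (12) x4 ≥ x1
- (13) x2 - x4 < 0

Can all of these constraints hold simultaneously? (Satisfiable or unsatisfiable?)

Satisfiable

Take x1 = 4, x2 = 4, x3 = 7, x4 = 6, x5 = 4. Then constraint 1: x3 - x2 = 3; constraint 2: x4 + x5 = 10; constraint 3: x4 + x1 = 10, and every other listed constraint is also met.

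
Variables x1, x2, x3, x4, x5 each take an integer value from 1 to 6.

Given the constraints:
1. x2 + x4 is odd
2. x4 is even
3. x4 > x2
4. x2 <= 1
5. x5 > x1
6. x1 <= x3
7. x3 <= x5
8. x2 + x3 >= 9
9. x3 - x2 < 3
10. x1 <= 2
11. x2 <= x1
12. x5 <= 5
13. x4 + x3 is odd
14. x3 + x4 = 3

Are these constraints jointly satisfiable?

Unsatisfiable

From constraints 10 and 11: x2 ≤ x1 ≤ 2. From constraints 7 and 12: x3 ≤ x5 ≤ 5. Hence x2 + x3 ≤ 7. But constraint 8 requires x2 + x3 ≥ 9, and 9 > 7. Contradiction.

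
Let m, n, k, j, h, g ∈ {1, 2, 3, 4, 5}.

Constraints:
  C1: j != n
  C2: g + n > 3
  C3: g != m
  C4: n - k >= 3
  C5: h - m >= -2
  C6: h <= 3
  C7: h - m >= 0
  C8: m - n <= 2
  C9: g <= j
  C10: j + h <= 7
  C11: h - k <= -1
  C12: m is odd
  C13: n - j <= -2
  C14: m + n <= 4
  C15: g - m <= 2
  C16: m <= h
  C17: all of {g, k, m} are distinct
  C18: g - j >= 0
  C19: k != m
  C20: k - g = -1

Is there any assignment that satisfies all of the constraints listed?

Constraints 4, 5, 11, 13, 15, and 18 give m − g ≥ -2, g − j ≥ 0, j − n ≥ 2, n − k ≥ 3, k − h ≥ 1, h − m ≥ -2.
Adding all 6 inequalities: the left sides telescope to 0, and the right sides sum to (-2) + 0 + 2 + 3 + 1 + (-2) = 2. So 0 ≥ 2, which is false.

Unsatisfiable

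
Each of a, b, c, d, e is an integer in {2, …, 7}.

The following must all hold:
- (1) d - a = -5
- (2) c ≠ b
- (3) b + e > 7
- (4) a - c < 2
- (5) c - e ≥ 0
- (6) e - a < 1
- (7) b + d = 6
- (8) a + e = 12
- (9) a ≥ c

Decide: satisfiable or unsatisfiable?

Take a = 7, b = 4, c = 7, d = 2, e = 5. Then constraint 1: d - a = -5; constraint 3: b + e = 9; constraint 4: a - c = 0, and every other listed constraint is also met.

Satisfiable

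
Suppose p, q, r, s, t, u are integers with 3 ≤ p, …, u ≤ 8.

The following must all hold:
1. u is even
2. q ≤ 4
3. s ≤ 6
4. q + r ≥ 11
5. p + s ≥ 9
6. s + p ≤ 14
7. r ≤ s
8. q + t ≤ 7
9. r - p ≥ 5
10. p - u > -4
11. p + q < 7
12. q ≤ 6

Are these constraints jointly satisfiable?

Unsatisfiable

From constraint 2: q ≤ 4. From constraints 3 and 7: r ≤ s ≤ 6. Hence q + r ≤ 10. But constraint 4 requires q + r ≥ 11, and 11 > 10. Contradiction.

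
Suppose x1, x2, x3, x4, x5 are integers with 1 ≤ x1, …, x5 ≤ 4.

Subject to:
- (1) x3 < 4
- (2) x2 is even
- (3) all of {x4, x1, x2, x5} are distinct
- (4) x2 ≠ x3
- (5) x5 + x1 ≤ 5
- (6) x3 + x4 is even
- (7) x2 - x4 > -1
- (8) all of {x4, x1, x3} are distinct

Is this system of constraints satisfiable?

Satisfiable

The assignment x1 = 2, x2 = 4, x3 = 1, x4 = 3, x5 = 1 works:
  constraint 3 holds since values 3, 2, 4, 1 are distinct.
  constraint 5 holds since x5 + x1 = 3.
  constraint 7 holds since x2 - x4 = 1.
The rest check out directly.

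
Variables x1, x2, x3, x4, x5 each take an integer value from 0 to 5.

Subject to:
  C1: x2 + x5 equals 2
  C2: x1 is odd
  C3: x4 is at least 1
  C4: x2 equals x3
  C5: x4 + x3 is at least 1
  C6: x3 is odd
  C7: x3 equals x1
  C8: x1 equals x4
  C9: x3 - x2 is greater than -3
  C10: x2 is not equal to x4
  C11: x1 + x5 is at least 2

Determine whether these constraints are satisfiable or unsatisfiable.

Unsatisfiable

From constraints 4, 7, and 8, x2 = x3 = x1 = x4, so x2 = x4. But constraint 10 says x2 ≠ x4. Contradiction.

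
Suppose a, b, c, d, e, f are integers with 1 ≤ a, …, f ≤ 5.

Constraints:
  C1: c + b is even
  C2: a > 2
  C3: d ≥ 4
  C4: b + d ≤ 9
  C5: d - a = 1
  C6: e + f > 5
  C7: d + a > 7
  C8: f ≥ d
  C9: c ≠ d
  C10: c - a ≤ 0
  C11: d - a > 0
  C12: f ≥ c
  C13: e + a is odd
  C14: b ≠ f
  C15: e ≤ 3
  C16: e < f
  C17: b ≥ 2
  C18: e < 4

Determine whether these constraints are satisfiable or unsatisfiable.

Satisfiable

Try a = 4, b = 4, c = 4, d = 5, e = 1, f = 5.
Check constraint 4: b + d = 9; constraint 5: d - a = 1. The remaining constraints are straightforward to verify.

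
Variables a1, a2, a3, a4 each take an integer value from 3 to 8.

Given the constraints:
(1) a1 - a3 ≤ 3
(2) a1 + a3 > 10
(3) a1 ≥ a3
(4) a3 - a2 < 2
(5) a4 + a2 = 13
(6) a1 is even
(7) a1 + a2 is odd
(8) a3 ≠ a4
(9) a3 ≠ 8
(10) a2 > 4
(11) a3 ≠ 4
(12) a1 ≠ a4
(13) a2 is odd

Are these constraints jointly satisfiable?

Satisfiable

Setting (a1, a2, a3, a4) = (6, 5, 6, 8) satisfies everything: constraint 1: a1 - a3 = 0; constraint 2: a1 + a3 = 12, and the others follow.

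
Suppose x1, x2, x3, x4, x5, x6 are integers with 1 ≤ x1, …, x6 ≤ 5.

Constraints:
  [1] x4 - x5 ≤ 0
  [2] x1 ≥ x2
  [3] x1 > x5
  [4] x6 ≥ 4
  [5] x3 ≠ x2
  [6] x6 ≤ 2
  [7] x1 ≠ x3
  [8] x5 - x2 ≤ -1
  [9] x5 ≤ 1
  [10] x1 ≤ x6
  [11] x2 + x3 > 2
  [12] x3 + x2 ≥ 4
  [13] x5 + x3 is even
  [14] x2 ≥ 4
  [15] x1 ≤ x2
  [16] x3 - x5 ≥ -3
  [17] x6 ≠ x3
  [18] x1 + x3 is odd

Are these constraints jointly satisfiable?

Unsatisfiable

From constraints 2 and 14: x1 ≥ x2 and x2 ≥ 4, so x1 ≥ 4. From constraints 6 and 10: x1 ≤ x6 and x6 ≤ 2, so x1 ≤ 2. But 2 < 4, so no value of x1 works.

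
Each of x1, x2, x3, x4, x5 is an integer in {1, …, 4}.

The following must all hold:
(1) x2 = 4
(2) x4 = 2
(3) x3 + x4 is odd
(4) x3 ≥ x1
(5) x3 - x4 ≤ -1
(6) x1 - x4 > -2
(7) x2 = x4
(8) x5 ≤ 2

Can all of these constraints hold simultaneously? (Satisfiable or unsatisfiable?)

Constraint 1 fixes x2 = 4 and constraint 2 fixes x4 = 2, but constraint 7 requires x2 = x4. Since 4 ≠ 2, contradiction.

Unsatisfiable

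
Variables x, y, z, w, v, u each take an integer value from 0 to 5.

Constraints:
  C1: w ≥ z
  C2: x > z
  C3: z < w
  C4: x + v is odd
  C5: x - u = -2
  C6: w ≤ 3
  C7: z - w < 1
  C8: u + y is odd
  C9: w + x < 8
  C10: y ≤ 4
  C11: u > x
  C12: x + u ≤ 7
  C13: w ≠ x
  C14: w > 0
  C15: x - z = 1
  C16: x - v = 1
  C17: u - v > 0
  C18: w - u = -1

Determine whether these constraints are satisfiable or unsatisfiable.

Satisfiable

The assignment x = 2, y = 3, z = 1, w = 3, v = 1, u = 4 works:
  constraint 5 holds since x - u = -2.
  constraint 7 holds since z - w = -2.
  constraint 9 holds since w + x = 5.
The rest check out directly.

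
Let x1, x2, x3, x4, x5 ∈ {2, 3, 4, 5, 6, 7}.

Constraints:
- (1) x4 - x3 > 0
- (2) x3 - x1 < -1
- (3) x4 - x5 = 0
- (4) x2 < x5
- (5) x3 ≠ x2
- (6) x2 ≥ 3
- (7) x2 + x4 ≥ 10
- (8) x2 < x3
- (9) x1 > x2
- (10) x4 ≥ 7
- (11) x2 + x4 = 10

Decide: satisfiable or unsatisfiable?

Satisfiable

Try x1 = 7, x2 = 3, x3 = 4, x4 = 7, x5 = 7.
Check constraint 1: x4 - x3 = 3; constraint 2: x3 - x1 = -3. The remaining constraints are straightforward to verify.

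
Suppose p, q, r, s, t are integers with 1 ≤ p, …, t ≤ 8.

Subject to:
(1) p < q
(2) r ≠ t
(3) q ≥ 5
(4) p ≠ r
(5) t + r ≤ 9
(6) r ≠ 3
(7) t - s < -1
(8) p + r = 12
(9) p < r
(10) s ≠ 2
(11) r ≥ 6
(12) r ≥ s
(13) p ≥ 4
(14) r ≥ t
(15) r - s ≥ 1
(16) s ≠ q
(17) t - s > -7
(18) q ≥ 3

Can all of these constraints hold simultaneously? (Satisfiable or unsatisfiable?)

Satisfiable

Try p = 5, q = 8, r = 7, s = 6, t = 2.
Check constraint 5: t + r = 9; constraint 7: t - s = -4. The remaining constraints are straightforward to verify.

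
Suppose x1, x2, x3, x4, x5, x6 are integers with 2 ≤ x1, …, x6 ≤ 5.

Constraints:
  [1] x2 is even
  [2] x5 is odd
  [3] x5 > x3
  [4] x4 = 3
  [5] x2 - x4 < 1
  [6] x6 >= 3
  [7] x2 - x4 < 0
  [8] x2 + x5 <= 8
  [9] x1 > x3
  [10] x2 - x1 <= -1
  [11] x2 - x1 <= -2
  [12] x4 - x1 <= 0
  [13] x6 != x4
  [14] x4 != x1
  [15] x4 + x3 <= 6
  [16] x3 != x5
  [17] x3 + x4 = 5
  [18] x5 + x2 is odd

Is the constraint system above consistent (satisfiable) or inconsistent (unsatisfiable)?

Satisfiable

Try x1 = 5, x2 = 2, x3 = 2, x4 = 3, x5 = 3, x6 = 5.
Check constraint 5: x2 - x4 = -1; constraint 7: x2 - x4 = -1. The remaining constraints are straightforward to verify.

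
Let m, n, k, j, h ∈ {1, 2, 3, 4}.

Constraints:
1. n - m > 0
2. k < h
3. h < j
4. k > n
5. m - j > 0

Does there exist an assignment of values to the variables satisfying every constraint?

Constraints 1, 2, 3, 4, and 5 give j < m, m < n, n < k, k < h, h < j. Chaining: j < m < n < k < h < j, which forces j < j — impossible.

Unsatisfiable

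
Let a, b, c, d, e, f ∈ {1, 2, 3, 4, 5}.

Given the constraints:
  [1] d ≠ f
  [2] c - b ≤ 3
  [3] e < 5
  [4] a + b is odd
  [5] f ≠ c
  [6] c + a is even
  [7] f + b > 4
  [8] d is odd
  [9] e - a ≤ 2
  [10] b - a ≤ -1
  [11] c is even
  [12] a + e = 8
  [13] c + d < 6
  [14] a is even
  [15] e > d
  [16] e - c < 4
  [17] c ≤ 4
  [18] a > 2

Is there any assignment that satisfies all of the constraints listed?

Satisfiable

Take a = 4, b = 1, c = 2, d = 3, e = 4, f = 4. Then constraint 2: c - b = 1; constraint 7: f + b = 5, and every other listed constraint is also met.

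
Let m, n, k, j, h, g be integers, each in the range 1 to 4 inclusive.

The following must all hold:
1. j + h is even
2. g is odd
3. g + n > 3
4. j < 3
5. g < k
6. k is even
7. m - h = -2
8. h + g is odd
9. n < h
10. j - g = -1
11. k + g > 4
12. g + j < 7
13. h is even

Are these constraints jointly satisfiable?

Satisfiable

Setting (m, n, k, j, h, g) = (2, 2, 4, 2, 4, 3) satisfies everything: constraint 3: g + n = 5; constraint 7: m - h = -2, and the others follow.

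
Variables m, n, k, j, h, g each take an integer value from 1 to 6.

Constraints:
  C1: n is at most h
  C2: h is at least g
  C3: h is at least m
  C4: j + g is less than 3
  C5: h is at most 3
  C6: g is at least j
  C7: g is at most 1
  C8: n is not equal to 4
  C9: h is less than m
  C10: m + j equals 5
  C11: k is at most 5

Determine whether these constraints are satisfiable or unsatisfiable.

From constraints 3 and 5: m ≤ h ≤ 3. From constraints 6 and 7: j ≤ g ≤ 1. Hence m + j ≤ 4. But constraint 10 requires m + j = 5, and 5 > 4. Contradiction.

Unsatisfiable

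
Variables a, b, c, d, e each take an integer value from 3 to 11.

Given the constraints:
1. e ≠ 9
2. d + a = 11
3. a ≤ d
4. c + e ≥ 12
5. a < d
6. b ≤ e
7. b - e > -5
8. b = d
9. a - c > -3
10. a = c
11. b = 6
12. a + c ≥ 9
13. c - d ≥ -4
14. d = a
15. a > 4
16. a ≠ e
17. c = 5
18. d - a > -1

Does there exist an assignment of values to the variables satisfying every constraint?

Unsatisfiable

Constraint 11 fixes b = 6 and constraint 17 fixes c = 5. Constraints 8, 10, and 14 give b = d = a = c, so b = c. But 6 ≠ 5 — contradiction.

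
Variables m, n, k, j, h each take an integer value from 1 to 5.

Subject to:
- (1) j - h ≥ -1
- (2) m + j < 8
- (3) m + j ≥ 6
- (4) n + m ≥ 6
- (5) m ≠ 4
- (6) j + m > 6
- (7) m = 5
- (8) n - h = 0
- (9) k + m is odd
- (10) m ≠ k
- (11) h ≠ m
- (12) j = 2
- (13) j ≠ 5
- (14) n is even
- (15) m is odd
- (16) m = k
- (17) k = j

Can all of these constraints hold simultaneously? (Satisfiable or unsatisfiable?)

Constraint 7 fixes m = 5 and constraint 12 fixes j = 2. Constraints 16 and 17 give m = k = j, so m = j. But 5 ≠ 2 — contradiction.

Unsatisfiable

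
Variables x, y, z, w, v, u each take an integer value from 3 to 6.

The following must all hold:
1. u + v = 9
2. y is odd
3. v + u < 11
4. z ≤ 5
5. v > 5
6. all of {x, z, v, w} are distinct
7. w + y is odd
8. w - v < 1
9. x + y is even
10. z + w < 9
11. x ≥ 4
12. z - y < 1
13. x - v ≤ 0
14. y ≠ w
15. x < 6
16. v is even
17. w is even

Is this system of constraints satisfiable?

Satisfiable

One satisfying assignment is x = 5, y = 3, z = 3, w = 4, v = 6, u = 3.
For the less obvious constraints — constraint 1: u + v = 9; constraint 3: v + u = 9; constraint 8: w - v = -2 — and the others hold by inspection.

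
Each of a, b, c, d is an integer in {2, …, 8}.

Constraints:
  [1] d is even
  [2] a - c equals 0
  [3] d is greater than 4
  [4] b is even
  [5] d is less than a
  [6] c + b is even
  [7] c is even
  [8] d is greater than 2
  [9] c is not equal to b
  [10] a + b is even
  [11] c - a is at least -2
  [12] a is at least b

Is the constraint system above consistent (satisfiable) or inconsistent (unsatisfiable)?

Satisfiable

The assignment a = 8, b = 4, c = 8, d = 6 works:
  constraint 1 holds since d = 6 is even.
  constraint 2 holds since a - c = 0.
  constraint 11 holds since c - a = 0.
The rest check out directly.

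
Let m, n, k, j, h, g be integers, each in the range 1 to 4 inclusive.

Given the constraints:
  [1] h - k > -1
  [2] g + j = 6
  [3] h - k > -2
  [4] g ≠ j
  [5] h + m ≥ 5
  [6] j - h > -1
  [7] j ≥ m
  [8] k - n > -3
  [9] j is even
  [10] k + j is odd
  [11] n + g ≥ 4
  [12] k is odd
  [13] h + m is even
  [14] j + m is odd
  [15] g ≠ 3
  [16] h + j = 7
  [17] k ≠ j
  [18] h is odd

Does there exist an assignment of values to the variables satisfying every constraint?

Satisfiable

Setting (m, n, k, j, h, g) = (3, 4, 3, 4, 3, 2) satisfies everything: constraint 1: h - k = 0; constraint 2: g + j = 6, and the others follow.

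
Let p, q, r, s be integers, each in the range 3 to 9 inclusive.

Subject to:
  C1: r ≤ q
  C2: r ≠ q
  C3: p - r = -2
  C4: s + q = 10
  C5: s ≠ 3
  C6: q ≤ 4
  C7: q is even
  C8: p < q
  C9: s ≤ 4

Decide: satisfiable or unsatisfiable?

Unsatisfiable

From constraint 9: s ≤ 4. From constraint 6: q ≤ 4. Hence s + q ≤ 8. But constraint 4 requires s + q = 10, and 10 > 8. Contradiction.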